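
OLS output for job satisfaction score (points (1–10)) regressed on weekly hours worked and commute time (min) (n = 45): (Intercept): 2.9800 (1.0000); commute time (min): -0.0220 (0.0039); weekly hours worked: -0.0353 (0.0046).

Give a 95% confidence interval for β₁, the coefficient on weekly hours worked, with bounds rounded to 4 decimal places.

Read off: b = -0.0353, SE = 0.0046 for weekly hours worked.
df = n − k − 1 = 45 − 2 − 1 = 42.
t* = t_{0.025, 42} = 2.018082.
Margin = t* × SE = 2.018082 × 0.0046 = 0.009283.
CI: -0.0353 ± 0.009283 → (-0.0446, -0.0260).

(-0.0446, -0.0260)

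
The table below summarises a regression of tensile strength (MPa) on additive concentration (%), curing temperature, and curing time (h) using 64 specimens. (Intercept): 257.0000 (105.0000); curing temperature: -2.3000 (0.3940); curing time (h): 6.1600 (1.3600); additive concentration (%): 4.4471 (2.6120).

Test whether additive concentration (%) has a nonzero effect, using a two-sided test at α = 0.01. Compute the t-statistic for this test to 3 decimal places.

Read off: b = 4.4471, SE = 2.6120 for additive concentration (%).
H₀: β₁ = 0 vs H₁: β₁ ≠ 0.
t = 4.4471 / 2.6120 = 1.703.
df = n − k − 1 = 64 − 3 − 1 = 60.
Two-sided p ≈ 0.0938, which is ≥ 0.01, so fail to reject H₀.
The data do not give significant evidence of an association between additive concentration (%) and tensile strength, after adjusting for the other predictors.

t = 1.703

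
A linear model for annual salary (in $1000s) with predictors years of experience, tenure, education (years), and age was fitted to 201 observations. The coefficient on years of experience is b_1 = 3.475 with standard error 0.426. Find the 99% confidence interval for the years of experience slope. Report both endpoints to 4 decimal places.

df = n − k − 1 = 201 − 4 − 1 = 196.
t* = t_{0.005, 196} = 2.601145.
Margin = t* × SE = 2.601145 × 0.426 = 1.108088.
CI: 3.475 ± 1.108088 → (2.3669, 4.5831).
With 99% confidence, each one-unit increase in years of experience is associated with a change of between 2.3669 and 4.5831 $1000s in annual salary, holding the other predictors fixed.

(2.3669, 4.5831)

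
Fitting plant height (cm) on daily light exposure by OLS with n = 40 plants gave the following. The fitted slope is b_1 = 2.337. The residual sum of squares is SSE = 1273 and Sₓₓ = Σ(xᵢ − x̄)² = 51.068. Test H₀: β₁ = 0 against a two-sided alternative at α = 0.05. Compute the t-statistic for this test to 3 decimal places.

t = 2.885

MSE = SSE/(n − 2) = 1273/38 = 33.5.
SE(b_1) = √(MSE/Sₓₓ) = √(33.5/51.068) = 0.809931.
t = 2.337 / 0.809931 = 2.885.
df = n − 2 = 38.
Two-sided p ≈ 0.0064, which is < 0.05, so reject H₀.
There is evidence that daily light exposure is associated with plant height.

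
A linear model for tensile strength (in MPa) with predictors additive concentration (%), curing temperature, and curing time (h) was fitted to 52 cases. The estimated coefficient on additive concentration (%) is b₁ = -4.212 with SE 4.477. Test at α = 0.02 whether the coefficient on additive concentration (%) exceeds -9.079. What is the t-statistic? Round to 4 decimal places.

H₀: β₁ = -9.079 vs H₁: β₁ > -9.079.
t = (b₁ − β₁⁰)/SE = (-4.212 − (-9.079)) / 4.477 = 1.0871.
df = n − k − 1 = 52 − 3 − 1 = 48.
One-sided p ≈ 0.1412, which is ≥ 0.02, so fail to reject H₀.
The data do not give significant evidence that the true slope on additive concentration (%) exceeds -9.079 MPa per unit, holding the other predictors fixed.

t = 1.0871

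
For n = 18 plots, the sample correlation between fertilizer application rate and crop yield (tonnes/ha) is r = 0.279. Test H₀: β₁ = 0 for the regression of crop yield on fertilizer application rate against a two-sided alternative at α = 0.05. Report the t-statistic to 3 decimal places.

t = r·√(n − 2)/√(1 − r²) = 0.279·√16/√0.922159 = 1.162.
df = n − 2 = 16.
Two-sided p ≈ 0.2622, which is ≥ 0.05, so fail to reject H₀.
The data do not give significant evidence of a linear association between fertilizer application rate and crop yield.

t = 1.162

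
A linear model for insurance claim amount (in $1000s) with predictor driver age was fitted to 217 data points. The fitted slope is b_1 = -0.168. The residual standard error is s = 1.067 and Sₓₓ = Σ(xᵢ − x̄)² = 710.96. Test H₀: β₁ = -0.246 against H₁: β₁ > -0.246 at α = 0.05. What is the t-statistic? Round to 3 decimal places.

SE(b_1) = s/√Sₓₓ = 1.067/√710.96 = 0.0400168.
t = (-0.168 − (-0.246)) / 0.0400168 = 1.949.
df = n − 2 = 215.
One-sided p ≈ 0.0263, which is < 0.05, so reject H₀.
There is evidence that the true slope on driver age exceeds -0.246 $1000s per unit.

t = 1.949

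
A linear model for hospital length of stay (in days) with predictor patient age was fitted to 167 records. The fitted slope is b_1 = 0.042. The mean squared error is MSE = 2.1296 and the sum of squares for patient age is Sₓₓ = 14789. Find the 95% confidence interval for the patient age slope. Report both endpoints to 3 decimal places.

(0.018, 0.066)

SE(b_1) = √(MSE/Sₓₓ) = √(2.1296/14789) = 0.012.
df = n − 2 = 165.
t* = t_{0.025, 165} = 1.974446.
Margin = t* × SE = 1.974446 × 0.012 = 0.02369.
CI: 0.042 ± 0.02369 → (0.018, 0.066).
With 95% confidence, each one-unit increase in patient age is associated with a change of between 0.018 and 0.066 days in hospital length of stay.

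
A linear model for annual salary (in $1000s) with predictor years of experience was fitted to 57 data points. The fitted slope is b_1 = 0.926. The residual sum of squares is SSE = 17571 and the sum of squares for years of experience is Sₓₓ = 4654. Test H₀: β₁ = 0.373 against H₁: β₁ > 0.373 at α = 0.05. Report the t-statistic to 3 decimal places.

MSE = SSE/(n − 2) = 17571/55 = 319.473.
SE(b_1) = √(MSE/Sₓₓ) = √(319.473/4654) = 0.262001.
t = (0.926 − 0.373) / 0.262001 = 2.111.
df = n − 2 = 55.
One-sided p ≈ 0.0197, which is < 0.05, so reject H₀.
There is evidence that the true slope on years of experience exceeds 0.373 $1000s per unit.

t = 2.111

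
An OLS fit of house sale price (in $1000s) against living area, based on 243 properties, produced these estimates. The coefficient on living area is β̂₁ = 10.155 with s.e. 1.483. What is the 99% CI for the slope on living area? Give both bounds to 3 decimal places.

(6.305, 14.005)

df = n − 2 = 243 − 2 = 241.
t* = t_{0.005, 241} = 2.596383.
Margin = t* × SE = 2.596383 × 1.483 = 3.85044.
CI: 10.155 ± 3.85044 → (6.305, 14.005).
With 99% confidence, each one-unit increase in living area is associated with a change of between 6.305 and 14.005 $1000s in house sale price.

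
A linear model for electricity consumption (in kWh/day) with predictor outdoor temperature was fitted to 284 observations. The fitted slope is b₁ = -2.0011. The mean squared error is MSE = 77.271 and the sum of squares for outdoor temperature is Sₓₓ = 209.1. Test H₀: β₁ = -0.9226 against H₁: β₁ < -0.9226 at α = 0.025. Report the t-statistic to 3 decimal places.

SE(b₁) = √(MSE/Sₓₓ) = √(77.271/209.1) = 0.607899.
t = (-2.0011 − (-0.9226)) / 0.607899 = -1.774.
df = n − 2 = 282.
One-sided p ≈ 0.0386, which is ≥ 0.025, so fail to reject H₀.
The data do not give significant evidence that the true slope on outdoor temperature is below -0.9226 kWh/day per unit.

t = -1.774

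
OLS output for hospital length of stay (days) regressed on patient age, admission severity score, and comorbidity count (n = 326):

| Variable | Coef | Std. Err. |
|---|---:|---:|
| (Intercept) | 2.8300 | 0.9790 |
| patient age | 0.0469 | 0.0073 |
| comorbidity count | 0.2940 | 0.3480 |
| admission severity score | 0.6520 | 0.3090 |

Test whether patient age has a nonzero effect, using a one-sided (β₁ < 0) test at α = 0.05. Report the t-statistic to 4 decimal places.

t = 6.4247

Read off: b = 0.0469, SE = 0.0073 for patient age.
H₀: β₁ = 0 vs H₁: β₁ < 0.
t = 0.0469 / 0.0073 = 6.4247.
df = n − k − 1 = 326 − 3 − 1 = 322.
One-sided p ≈ 1.0000, which is ≥ 0.05, so fail to reject H₀.
The data do not give significant evidence that the true slope on patient age is negative, holding the other predictors fixed.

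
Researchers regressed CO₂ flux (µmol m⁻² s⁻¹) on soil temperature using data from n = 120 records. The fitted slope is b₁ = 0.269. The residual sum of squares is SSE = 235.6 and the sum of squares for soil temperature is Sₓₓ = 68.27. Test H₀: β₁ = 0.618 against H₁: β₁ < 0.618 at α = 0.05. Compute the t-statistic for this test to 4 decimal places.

t = -2.0408

MSE = SSE/(n − 2) = 235.6/118 = 1.99661.
SE(b₁) = √(MSE/Sₓₓ) = √(1.99661/68.27) = 0.171014.
t = (0.269 − 0.618) / 0.171014 = -2.0408.
df = n − 2 = 118.
One-sided p ≈ 0.0218, which is < 0.05, so reject H₀.
There is evidence that the true slope on soil temperature is below 0.618 µmol m⁻² s⁻¹ per unit.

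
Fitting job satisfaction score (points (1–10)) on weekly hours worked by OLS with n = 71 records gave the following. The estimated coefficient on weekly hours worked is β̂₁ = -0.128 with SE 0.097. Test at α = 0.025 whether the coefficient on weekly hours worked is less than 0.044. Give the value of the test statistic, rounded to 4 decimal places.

t = -1.7732

H₀: β₁ = 0.044 vs H₁: β₁ < 0.044.
t = (β̂₁ − β₁⁰)/SE = (-0.128 − 0.044) / 0.097 = -1.7732.
df = n − 2 = 71 − 2 = 69.
One-sided p ≈ 0.0403, which is ≥ 0.025, so fail to reject H₀.
The data do not give significant evidence that the true slope on weekly hours worked is below 0.044 points (1–10) per unit.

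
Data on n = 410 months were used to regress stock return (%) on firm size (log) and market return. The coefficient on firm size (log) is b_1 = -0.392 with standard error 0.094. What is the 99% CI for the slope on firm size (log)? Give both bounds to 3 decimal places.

(-0.635, -0.149)

df = n − k − 1 = 410 − 2 − 1 = 407.
t* = t_{0.005, 407} = 2.587963.
Margin = t* × SE = 2.587963 × 0.094 = 0.24327.
CI: -0.392 ± 0.24327 → (-0.635, -0.149).
With 99% confidence, each one-unit increase in firm size (log) is associated with a change of between -0.635 and -0.149 % in stock return, holding the other predictors fixed.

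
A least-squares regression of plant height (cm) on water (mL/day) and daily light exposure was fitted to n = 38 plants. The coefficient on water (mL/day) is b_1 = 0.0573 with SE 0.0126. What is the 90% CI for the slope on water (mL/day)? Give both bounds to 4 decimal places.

(0.0360, 0.0786)

df = n − k − 1 = 38 − 2 − 1 = 35.
t* = t_{0.05, 35} = 1.689572.
Margin = t* × SE = 1.689572 × 0.0126 = 0.021289.
CI: 0.0573 ± 0.021289 → (0.0360, 0.0786).
With 90% confidence, each one-unit increase in water (mL/day) is associated with a change of between 0.0360 and 0.0786 cm in plant height, holding the other predictors fixed.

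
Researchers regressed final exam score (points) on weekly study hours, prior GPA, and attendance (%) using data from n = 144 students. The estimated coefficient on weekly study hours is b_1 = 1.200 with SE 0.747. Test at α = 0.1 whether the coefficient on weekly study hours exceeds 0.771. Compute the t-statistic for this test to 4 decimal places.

t = 0.5743

H₀: β₁ = 0.771 vs H₁: β₁ > 0.771.
t = (b_1 − β₁⁰)/SE = (1.200 − 0.771) / 0.747 = 0.5743.
df = n − k − 1 = 144 − 3 − 1 = 140.
One-sided p ≈ 0.2833, which is ≥ 0.1, so fail to reject H₀.
The data do not give significant evidence that the true slope on weekly study hours exceeds 0.771 points per unit, holding the other predictors fixed.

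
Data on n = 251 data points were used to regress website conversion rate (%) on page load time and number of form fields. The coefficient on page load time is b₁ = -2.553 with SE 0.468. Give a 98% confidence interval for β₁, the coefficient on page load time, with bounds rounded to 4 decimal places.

(-3.6488, -1.4572)

df = n − k − 1 = 251 − 2 − 1 = 248.
t* = t_{0.01, 248} = 2.341478.
Margin = t* × SE = 2.341478 × 0.468 = 1.095812.
CI: -2.553 ± 1.095812 → (-3.6488, -1.4572).
With 98% confidence, each one-unit increase in page load time is associated with a change of between -3.6488 and -1.4572 % in website conversion rate, holding the other predictors fixed.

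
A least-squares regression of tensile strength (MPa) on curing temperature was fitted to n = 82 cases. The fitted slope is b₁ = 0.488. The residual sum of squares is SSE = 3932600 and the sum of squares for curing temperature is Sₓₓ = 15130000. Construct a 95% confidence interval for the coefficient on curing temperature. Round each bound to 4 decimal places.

(0.3746, 0.6014)

MSE = SSE/(n − 2) = 3932600/80 = 49157.5.
SE(b₁) = √(MSE/Sₓₓ) = √(49157.5/15130000) = 0.0570001.
df = n − 2 = 80.
t* = t_{0.025, 80} = 1.990063.
Margin = t* × SE = 1.990063 × 0.0570001 = 0.113434.
CI: 0.488 ± 0.113434 → (0.3746, 0.6014).
With 95% confidence, each one-unit increase in curing temperature is associated with a change of between 0.3746 and 0.6014 MPa in tensile strength.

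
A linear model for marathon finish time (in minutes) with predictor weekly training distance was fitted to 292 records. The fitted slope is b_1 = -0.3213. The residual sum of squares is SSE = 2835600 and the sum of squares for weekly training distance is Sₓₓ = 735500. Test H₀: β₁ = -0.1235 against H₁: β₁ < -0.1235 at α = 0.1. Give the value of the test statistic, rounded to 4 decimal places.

MSE = SSE/(n − 2) = 2835600/290 = 9777.93.
SE(b_1) = √(MSE/Sₓₓ) = √(9777.93/735500) = 0.115301.
t = (-0.3213 − (-0.1235)) / 0.115301 = -1.7155.
df = n − 2 = 290.
One-sided p ≈ 0.0437, which is < 0.1, so reject H₀.
There is evidence that the true slope on weekly training distance is below -0.1235 minutes per unit.

t = -1.7155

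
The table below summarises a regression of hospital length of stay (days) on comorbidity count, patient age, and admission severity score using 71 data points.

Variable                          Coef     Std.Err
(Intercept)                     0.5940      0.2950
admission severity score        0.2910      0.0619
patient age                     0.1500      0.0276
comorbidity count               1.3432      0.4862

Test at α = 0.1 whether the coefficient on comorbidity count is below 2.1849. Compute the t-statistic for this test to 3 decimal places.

t = -1.731

Read off: b = 1.3432, SE = 0.4862 for comorbidity count.
H₀: β₁ = 2.1849 vs H₁: β₁ < 2.1849.
t = (1.3432 − 2.1849) / 0.4862 = -1.731.
df = n − k − 1 = 71 − 3 − 1 = 67.
One-sided p ≈ 0.0440, which is < 0.1, so reject H₀.
There is evidence that the true slope on comorbidity count is below 2.1849 days per unit, holding the other predictors fixed.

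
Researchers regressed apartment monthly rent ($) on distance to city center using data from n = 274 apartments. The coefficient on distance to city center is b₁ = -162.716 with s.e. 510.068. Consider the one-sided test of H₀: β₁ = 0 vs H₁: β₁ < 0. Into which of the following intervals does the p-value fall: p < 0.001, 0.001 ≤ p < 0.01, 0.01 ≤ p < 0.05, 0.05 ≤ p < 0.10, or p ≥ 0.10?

t = -162.716 / 510.068 = -0.319.
df = n − 2 = 274 − 2 = 272.
One-sided p = P(T_{272} < t) ≈ 0.3750.
So p ≥ 0.10.

p ≥ 0.10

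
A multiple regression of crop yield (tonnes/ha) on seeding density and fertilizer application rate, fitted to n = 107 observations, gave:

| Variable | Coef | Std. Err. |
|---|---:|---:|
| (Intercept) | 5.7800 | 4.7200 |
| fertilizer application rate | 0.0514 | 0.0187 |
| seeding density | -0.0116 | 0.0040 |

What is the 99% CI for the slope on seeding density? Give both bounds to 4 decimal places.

(-0.0221, -0.0011)

Read off: b = -0.0116, SE = 0.0040 for seeding density.
df = n − k − 1 = 107 − 2 − 1 = 104.
t* = t_{0.005, 104} = 2.623932.
Margin = t* × SE = 2.623932 × 0.0040 = 0.010496.
CI: -0.0116 ± 0.010496 → (-0.0221, -0.0011).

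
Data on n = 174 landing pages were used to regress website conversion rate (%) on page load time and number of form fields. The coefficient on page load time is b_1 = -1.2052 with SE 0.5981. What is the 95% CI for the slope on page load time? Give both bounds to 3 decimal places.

df = n − k − 1 = 174 − 2 − 1 = 171.
t* = t_{0.025, 171} = 1.973934.
Margin = t* × SE = 1.973934 × 0.5981 = 1.18061.
CI: -1.2052 ± 1.18061 → (-2.386, -0.025).
With 95% confidence, each one-unit increase in page load time is associated with a change of between -2.386 and -0.025 % in website conversion rate, holding the other predictors fixed.

(-2.386, -0.025)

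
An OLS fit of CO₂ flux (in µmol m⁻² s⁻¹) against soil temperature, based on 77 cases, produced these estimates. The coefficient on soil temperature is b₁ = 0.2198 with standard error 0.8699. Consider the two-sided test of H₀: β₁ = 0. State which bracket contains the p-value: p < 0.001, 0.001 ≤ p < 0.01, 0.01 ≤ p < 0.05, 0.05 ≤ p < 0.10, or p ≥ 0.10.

t = 0.2198 / 0.8699 = 0.253.
df = n − 2 = 77 − 2 = 75.
Two-sided p = 2·P(T_{75} > |t|) ≈ 0.8012.
So p ≥ 0.10.

p ≥ 0.10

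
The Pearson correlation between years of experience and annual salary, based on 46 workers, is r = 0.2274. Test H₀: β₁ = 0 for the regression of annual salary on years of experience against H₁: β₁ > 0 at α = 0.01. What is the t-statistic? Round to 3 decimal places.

t = 1.549

t = r·√(n − 2)/√(1 − r²) = 0.2274·√44/√0.948289 = 1.549.
df = n − 2 = 44.
One-sided p ≈ 0.0643, which is ≥ 0.01, so fail to reject H₀.
The data do not give significant evidence of a linear association between years of experience and annual salary.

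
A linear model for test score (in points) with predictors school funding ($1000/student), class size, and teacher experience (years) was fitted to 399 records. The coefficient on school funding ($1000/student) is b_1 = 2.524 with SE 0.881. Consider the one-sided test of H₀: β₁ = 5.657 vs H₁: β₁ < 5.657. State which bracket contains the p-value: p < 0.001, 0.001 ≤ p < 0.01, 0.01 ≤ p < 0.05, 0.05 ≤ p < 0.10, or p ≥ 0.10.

t = (2.524 − 5.657) / 0.881 = -3.556.
df = n − k − 1 = 399 − 3 − 1 = 395.
One-sided p = P(T_{395} < t) ≈ 0.0002.
So p < 0.001.

p < 0.001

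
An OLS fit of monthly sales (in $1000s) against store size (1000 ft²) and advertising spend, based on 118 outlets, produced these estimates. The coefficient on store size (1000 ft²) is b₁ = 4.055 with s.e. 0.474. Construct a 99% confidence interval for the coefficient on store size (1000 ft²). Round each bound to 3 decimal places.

(2.813, 5.297)

df = n − k − 1 = 118 − 2 − 1 = 115.
t* = t_{0.005, 115} = 2.619258.
Margin = t* × SE = 2.619258 × 0.474 = 1.24153.
CI: 4.055 ± 1.24153 → (2.813, 5.297).
With 99% confidence, each one-unit increase in store size (1000 ft²) is associated with a change of between 2.813 and 5.297 $1000s in monthly sales, holding the other predictors fixed.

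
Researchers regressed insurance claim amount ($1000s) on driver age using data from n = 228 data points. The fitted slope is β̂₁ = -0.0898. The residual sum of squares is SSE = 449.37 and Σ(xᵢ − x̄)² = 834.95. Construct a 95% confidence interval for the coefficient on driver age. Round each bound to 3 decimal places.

(-0.186, 0.006)

MSE = SSE/(n − 2) = 449.37/226 = 1.98836.
SE(β̂₁) = √(MSE/Sₓₓ) = √(1.98836/834.95) = 0.0487997.
df = n − 2 = 226.
t* = t_{0.025, 226} = 1.970516.
Margin = t* × SE = 1.970516 × 0.0487997 = 0.09616.
CI: -0.0898 ± 0.09616 → (-0.186, 0.006).
With 95% confidence, each one-unit increase in driver age is associated with a change of between -0.186 and 0.006 $1000s in insurance claim amount.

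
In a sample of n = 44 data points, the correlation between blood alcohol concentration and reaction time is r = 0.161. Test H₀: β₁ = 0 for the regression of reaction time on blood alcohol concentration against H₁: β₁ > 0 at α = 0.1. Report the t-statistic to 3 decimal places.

t = 1.057

t = r·√(n − 2)/√(1 − r²) = 0.161·√42/√0.974079 = 1.057.
df = n − 2 = 42.
One-sided p ≈ 0.1482, which is ≥ 0.1, so fail to reject H₀.
The data do not give significant evidence of a linear association between blood alcohol concentration and reaction time.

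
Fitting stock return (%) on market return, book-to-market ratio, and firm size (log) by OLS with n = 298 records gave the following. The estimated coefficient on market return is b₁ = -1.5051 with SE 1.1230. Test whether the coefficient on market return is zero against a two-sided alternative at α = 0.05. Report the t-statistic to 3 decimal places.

H₀: β₁ = 0 vs H₁: β₁ ≠ 0.
t = (b₁ − β₁⁰)/SE = -1.5051 / 1.1230 = -1.340.
df = n − k − 1 = 298 − 3 − 1 = 294.
Two-sided p ≈ 0.1812, which is ≥ 0.05, so fail to reject H₀.
The data do not give significant evidence of an association between market return and stock return, after adjusting for the other predictors.

t = -1.340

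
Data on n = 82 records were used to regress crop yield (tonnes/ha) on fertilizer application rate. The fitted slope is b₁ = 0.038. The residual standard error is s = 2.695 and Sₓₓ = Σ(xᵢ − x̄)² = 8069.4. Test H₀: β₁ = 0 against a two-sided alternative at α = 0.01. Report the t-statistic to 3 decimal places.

SE(b₁) = s/√Sₓₓ = 2.695/√8069.4 = 0.0300012.
t = 0.038 / 0.0300012 = 1.267.
df = n − 2 = 80.
Two-sided p ≈ 0.2090, which is ≥ 0.01, so fail to reject H₀.
The data do not give significant evidence of an association between fertilizer application rate and crop yield.

t = 1.267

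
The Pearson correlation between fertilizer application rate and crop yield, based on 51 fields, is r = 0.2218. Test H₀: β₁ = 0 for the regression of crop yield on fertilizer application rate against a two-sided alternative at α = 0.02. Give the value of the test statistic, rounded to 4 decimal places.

t = r·√(n − 2)/√(1 − r²) = 0.2218·√49/√0.950805 = 1.5923.
df = n − 2 = 49.
Two-sided p ≈ 0.1178, which is ≥ 0.02, so fail to reject H₀.
The data do not give significant evidence of a linear association between fertilizer application rate and crop yield.

t = 1.5923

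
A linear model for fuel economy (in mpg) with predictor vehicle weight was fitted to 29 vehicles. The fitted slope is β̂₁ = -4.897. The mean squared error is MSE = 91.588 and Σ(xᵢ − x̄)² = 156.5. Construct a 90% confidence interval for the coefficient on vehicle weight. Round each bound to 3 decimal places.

(-6.200, -3.594)

SE(β̂₁) = √(MSE/Sₓₓ) = √(91.588/156.5) = 0.765001.
df = n − 2 = 27.
t* = t_{0.05, 27} = 1.703288.
Margin = t* × SE = 1.703288 × 0.765001 = 1.30302.
CI: -4.897 ± 1.30302 → (-6.200, -3.594).
With 90% confidence, each one-unit increase in vehicle weight is associated with a change of between -6.200 and -3.594 mpg in fuel economy.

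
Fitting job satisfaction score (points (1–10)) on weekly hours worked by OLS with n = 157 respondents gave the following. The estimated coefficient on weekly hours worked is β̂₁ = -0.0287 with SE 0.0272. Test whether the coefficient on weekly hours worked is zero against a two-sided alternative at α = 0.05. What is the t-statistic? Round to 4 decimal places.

H₀: β₁ = 0 vs H₁: β₁ ≠ 0.
t = (β̂₁ − β₁⁰)/SE = -0.0287 / 0.0272 = -1.0551.
df = n − 2 = 157 − 2 = 155.
Two-sided p ≈ 0.2930, which is ≥ 0.05, so fail to reject H₀.
The data do not give significant evidence of an association between weekly hours worked and job satisfaction score.

t = -1.0551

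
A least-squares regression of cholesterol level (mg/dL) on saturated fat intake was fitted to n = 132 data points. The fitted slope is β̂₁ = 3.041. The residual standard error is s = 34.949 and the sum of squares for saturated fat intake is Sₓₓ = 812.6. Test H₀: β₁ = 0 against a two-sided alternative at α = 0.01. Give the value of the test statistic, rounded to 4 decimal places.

SE(β̂₁) = s/√Sₓₓ = 34.949/√812.6 = 1.22602.
t = 3.041 / 1.22602 = 2.4804.
df = n − 2 = 130.
Two-sided p ≈ 0.0144, which is ≥ 0.01, so fail to reject H₀.
The data do not give significant evidence of an association between saturated fat intake and cholesterol level.

t = 2.4804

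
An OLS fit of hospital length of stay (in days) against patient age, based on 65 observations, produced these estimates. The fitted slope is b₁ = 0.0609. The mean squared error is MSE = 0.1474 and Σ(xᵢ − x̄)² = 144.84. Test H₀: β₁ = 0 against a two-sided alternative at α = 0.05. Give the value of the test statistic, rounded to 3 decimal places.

t = 1.909

SE(b₁) = √(MSE/Sₓₓ) = √(0.1474/144.84) = 0.031901.
t = 0.0609 / 0.031901 = 1.909.
df = n − 2 = 63.
Two-sided p ≈ 0.0608, which is ≥ 0.05, so fail to reject H₀.
The data do not give significant evidence of an association between patient age and hospital length of stay.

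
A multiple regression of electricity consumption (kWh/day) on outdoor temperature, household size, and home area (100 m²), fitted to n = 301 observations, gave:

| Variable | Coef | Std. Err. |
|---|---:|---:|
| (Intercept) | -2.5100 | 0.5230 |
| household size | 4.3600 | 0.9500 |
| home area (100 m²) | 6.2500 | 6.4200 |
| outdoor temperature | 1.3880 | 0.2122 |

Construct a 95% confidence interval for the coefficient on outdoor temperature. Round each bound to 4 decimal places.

(0.9704, 1.8056)

Read off: b = 1.3880, SE = 0.2122 for outdoor temperature.
df = n − k − 1 = 301 − 3 − 1 = 297.
t* = t_{0.025, 297} = 1.967984.
Margin = t* × SE = 1.967984 × 0.2122 = 0.417606.
CI: 1.3880 ± 0.417606 → (0.9704, 1.8056).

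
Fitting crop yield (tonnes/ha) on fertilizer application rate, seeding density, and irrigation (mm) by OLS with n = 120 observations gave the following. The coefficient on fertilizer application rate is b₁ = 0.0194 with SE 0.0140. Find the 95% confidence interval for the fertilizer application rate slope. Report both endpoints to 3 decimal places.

df = n − k − 1 = 120 − 3 − 1 = 116.
t* = t_{0.025, 116} = 1.980626.
Margin = t* × SE = 1.980626 × 0.0140 = 0.02773.
CI: 0.0194 ± 0.02773 → (-0.008, 0.047).
With 95% confidence, each one-unit increase in fertilizer application rate is associated with a change of between -0.008 and 0.047 tonnes/ha in crop yield, holding the other predictors fixed.

(-0.008, 0.047)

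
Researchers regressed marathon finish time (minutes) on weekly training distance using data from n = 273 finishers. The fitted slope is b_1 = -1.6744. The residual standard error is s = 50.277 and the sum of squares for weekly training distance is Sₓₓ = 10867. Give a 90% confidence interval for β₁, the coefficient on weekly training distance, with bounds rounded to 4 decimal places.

SE(b_1) = s/√Sₓₓ = 50.277/√10867 = 0.482297.
df = n − 2 = 271.
t* = t_{0.05, 271} = 1.650496.
Margin = t* × SE = 1.650496 × 0.482297 = 0.796029.
CI: -1.6744 ± 0.796029 → (-2.4704, -0.8784).
With 90% confidence, each one-unit increase in weekly training distance is associated with a change of between -2.4704 and -0.8784 minutes in marathon finish time.

(-2.4704, -0.8784)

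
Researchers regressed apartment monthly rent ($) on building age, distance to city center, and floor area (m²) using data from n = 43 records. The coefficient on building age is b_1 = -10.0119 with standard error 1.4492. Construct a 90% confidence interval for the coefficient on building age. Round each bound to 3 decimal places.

df = n − k − 1 = 43 − 3 − 1 = 39.
t* = t_{0.05, 39} = 1.684875.
Margin = t* × SE = 1.684875 × 1.4492 = 2.44172.
CI: -10.0119 ± 2.44172 → (-12.454, -7.570).
With 90% confidence, each one-unit increase in building age is associated with a change of between -12.454 and -7.570 $ in apartment monthly rent, holding the other predictors fixed.

(-12.454, -7.570)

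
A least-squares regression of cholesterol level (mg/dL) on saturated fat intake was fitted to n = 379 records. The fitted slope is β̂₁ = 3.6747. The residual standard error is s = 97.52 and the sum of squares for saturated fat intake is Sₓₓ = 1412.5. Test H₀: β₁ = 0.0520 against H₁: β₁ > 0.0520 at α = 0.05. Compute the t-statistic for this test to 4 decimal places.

t = 1.3962

SE(β̂₁) = s/√Sₓₓ = 97.52/√1412.5 = 2.59477.
t = (3.6747 − 0.0520) / 2.59477 = 1.3962.
df = n − 2 = 377.
One-sided p ≈ 0.0817, which is ≥ 0.05, so fail to reject H₀.
The data do not give significant evidence that the true slope on saturated fat intake exceeds 0.0520 mg/dL per unit.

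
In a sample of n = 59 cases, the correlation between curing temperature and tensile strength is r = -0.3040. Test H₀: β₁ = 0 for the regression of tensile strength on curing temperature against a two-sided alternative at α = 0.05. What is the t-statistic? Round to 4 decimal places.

t = -2.4092

t = r·√(n − 2)/√(1 − r²) = -0.3040·√57/√0.907584 = -2.4092.
df = n − 2 = 57.
Two-sided p ≈ 0.0192, which is < 0.05, so reject H₀.
There is evidence of a linear association between curing temperature and tensile strength.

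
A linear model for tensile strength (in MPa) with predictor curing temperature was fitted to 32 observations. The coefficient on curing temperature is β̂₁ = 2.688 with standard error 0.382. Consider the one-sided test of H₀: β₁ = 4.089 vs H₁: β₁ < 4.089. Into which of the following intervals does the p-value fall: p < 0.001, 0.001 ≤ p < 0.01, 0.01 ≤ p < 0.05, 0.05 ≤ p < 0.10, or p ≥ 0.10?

p < 0.001

t = (2.688 − 4.089) / 0.382 = -3.668.
df = n − 2 = 32 − 2 = 30.
One-sided p = P(T_{30} < t) ≈ 0.0005.
So p < 0.001.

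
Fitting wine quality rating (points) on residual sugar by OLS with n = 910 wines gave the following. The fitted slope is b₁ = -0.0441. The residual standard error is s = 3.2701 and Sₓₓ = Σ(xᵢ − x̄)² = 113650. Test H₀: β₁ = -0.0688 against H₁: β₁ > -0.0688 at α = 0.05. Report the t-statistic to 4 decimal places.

t = 2.5464

SE(b₁) = s/√Sₓₓ = 3.2701/√113650 = 0.0097001.
t = (-0.0441 − (-0.0688)) / 0.0097001 = 2.5464.
df = n − 2 = 908.
One-sided p ≈ 0.0055, which is < 0.05, so reject H₀.
There is evidence that the true slope on residual sugar exceeds -0.0688 points per unit.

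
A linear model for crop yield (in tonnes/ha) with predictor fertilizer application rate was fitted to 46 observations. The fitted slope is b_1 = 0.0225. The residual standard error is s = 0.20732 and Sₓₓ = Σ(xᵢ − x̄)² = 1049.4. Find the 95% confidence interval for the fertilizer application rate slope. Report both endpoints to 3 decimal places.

(0.010, 0.035)

SE(b_1) = s/√Sₓₓ = 0.20732/√1049.4 = 0.00639986.
df = n − 2 = 44.
t* = t_{0.025, 44} = 2.015368.
Margin = t* × SE = 2.015368 × 0.00639986 = 0.01290.
CI: 0.0225 ± 0.01290 → (0.010, 0.035).
With 95% confidence, each one-unit increase in fertilizer application rate is associated with a change of between 0.010 and 0.035 tonnes/ha in crop yield.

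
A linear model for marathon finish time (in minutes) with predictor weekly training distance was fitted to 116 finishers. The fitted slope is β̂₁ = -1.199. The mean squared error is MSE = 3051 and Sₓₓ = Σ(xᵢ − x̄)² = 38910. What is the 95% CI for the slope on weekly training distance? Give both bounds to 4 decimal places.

SE(β̂₁) = √(MSE/Sₓₓ) = √(3051/38910) = 0.280021.
df = n − 2 = 114.
t* = t_{0.025, 114} = 1.980992.
Margin = t* × SE = 1.980992 × 0.280021 = 0.554719.
CI: -1.199 ± 0.554719 → (-1.7537, -0.6443).
With 95% confidence, each one-unit increase in weekly training distance is associated with a change of between -1.7537 and -0.6443 minutes in marathon finish time.

(-1.7537, -0.6443)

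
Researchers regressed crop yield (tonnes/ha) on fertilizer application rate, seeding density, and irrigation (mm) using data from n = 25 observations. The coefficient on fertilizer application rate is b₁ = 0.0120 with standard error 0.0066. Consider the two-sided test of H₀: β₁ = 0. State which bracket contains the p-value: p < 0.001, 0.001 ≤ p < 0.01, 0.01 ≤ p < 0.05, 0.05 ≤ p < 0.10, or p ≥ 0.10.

0.05 ≤ p < 0.10

t = 0.0120 / 0.0066 = 1.818.
df = n − k − 1 = 25 − 3 − 1 = 21.
Two-sided p = 2·P(T_{21} > |t|) ≈ 0.0833.
So 0.05 ≤ p < 0.10.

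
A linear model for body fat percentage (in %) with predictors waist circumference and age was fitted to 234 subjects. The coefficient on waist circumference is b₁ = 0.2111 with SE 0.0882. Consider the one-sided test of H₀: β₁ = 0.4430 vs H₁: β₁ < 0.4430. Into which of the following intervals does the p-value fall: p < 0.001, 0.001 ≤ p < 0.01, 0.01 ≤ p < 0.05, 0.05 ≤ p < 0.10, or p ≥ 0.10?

0.001 ≤ p < 0.01

t = (0.2111 − 0.4430) / 0.0882 = -2.629.
df = n − k − 1 = 234 − 2 − 1 = 231.
One-sided p = P(T_{231} < t) ≈ 0.0046.
So 0.001 ≤ p < 0.01.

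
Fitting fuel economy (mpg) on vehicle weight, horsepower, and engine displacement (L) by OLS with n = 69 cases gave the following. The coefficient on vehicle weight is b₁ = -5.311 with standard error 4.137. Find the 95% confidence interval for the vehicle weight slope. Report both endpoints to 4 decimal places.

df = n − k − 1 = 69 − 3 − 1 = 65.
t* = t_{0.025, 65} = 1.997138.
Margin = t* × SE = 1.997138 × 4.137 = 8.262160.
CI: -5.311 ± 8.262160 → (-13.5732, 2.9512).
With 95% confidence, each one-unit increase in vehicle weight is associated with a change of between -13.5732 and 2.9512 mpg in fuel economy, holding the other predictors fixed.

(-13.5732, 2.9512)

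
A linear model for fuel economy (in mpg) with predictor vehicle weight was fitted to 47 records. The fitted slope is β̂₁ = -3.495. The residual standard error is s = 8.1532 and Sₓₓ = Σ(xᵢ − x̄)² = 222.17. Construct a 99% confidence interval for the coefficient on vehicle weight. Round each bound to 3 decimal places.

SE(β̂₁) = s/√Sₓₓ = 8.1532/√222.17 = 0.546998.
df = n − 2 = 45.
t* = t_{0.005, 45} = 2.689585.
Margin = t* × SE = 2.689585 × 0.546998 = 1.47120.
CI: -3.495 ± 1.47120 → (-4.966, -2.024).
With 99% confidence, each one-unit increase in vehicle weight is associated with a change of between -4.966 and -2.024 mpg in fuel economy.

(-4.966, -2.024)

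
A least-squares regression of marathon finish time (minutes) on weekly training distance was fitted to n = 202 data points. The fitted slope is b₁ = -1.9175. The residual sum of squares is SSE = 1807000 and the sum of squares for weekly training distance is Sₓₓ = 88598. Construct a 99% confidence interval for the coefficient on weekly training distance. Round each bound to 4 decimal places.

(-2.7480, -1.0870)

MSE = SSE/(n − 2) = 1807000/200 = 9035.
SE(b₁) = √(MSE/Sₓₓ) = √(9035/88598) = 0.319339.
df = n − 2 = 200.
t* = t_{0.005, 200} = 2.600634.
Margin = t* × SE = 2.600634 × 0.319339 = 0.830484.
CI: -1.9175 ± 0.830484 → (-2.7480, -1.0870).
With 99% confidence, each one-unit increase in weekly training distance is associated with a change of between -2.7480 and -1.0870 minutes in marathon finish time.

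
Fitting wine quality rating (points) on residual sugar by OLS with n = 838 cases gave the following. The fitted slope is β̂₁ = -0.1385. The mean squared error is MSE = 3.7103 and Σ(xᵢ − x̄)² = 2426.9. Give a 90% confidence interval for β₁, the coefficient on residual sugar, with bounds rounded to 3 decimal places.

SE(β̂₁) = √(MSE/Sₓₓ) = √(3.7103/2426.9) = 0.0391002.
df = n − 2 = 836.
t* = t_{0.05, 836} = 1.646678.
Margin = t* × SE = 1.646678 × 0.0391002 = 0.06439.
CI: -0.1385 ± 0.06439 → (-0.203, -0.074).
With 90% confidence, each one-unit increase in residual sugar is associated with a change of between -0.203 and -0.074 points in wine quality rating.

(-0.203, -0.074)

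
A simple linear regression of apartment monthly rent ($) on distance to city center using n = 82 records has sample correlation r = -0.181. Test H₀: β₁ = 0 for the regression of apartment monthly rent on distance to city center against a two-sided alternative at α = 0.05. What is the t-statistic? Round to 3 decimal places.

t = r·√(n − 2)/√(1 − r²) = -0.181·√80/√0.967239 = -1.646.
df = n − 2 = 80.
Two-sided p ≈ 0.1037, which is ≥ 0.05, so fail to reject H₀.
The data do not give significant evidence of a linear association between distance to city center and apartment monthly rent.

t = -1.646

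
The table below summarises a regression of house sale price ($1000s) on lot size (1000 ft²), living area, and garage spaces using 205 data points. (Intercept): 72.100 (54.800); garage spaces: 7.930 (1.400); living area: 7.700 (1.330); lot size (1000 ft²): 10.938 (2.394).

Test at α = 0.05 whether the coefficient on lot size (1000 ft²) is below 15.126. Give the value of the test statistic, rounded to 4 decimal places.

Read off: b = 10.938, SE = 2.394 for lot size (1000 ft²).
H₀: β₁ = 15.126 vs H₁: β₁ < 15.126.
t = (10.938 − 15.126) / 2.394 = -1.7494.
df = n − k − 1 = 205 − 3 − 1 = 201.
One-sided p ≈ 0.0409, which is < 0.05, so reject H₀.
There is evidence that the true slope on lot size (1000 ft²) is below 15.126 $1000s per unit, holding the other predictors fixed.

t = -1.7494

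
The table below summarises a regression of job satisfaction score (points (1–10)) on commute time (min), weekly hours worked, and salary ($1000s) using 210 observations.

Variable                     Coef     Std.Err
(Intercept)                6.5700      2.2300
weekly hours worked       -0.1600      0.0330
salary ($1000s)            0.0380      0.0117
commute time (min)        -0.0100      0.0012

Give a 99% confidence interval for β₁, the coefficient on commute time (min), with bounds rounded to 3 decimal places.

(-0.013, -0.007)

Read off: b = -0.0100, SE = 0.0012 for commute time (min).
df = n − k − 1 = 210 − 3 − 1 = 206.
t* = t_{0.005, 206} = 2.599906.
Margin = t* × SE = 2.599906 × 0.0012 = 0.00312.
CI: -0.0100 ± 0.00312 → (-0.013, -0.007).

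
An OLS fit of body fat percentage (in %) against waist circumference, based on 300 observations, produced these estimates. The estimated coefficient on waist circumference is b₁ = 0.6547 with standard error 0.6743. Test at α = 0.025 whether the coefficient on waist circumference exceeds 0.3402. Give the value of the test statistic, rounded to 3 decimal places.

t = 0.466

H₀: β₁ = 0.3402 vs H₁: β₁ > 0.3402.
t = (b₁ − β₁⁰)/SE = (0.6547 − 0.3402) / 0.6743 = 0.466.
df = n − 2 = 300 − 2 = 298.
One-sided p ≈ 0.3206, which is ≥ 0.025, so fail to reject H₀.
The data do not give significant evidence that the true slope on waist circumference exceeds 0.3402 % per unit.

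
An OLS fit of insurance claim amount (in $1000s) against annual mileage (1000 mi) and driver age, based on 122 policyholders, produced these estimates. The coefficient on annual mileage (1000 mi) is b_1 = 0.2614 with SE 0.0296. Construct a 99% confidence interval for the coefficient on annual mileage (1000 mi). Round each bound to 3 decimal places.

(0.184, 0.339)

df = n − k − 1 = 122 − 2 − 1 = 119.
t* = t_{0.005, 119} = 2.617776.
Margin = t* × SE = 2.617776 × 0.0296 = 0.07749.
CI: 0.2614 ± 0.07749 → (0.184, 0.339).
With 99% confidence, each one-unit increase in annual mileage (1000 mi) is associated with a change of between 0.184 and 0.339 $1000s in insurance claim amount, holding the other predictors fixed.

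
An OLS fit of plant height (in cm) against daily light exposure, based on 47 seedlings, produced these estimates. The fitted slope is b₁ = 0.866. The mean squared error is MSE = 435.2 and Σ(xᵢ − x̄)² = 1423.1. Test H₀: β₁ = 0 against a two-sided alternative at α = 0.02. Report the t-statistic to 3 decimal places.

SE(b₁) = √(MSE/Sₓₓ) = √(435.2/1423.1) = 0.553002.
t = 0.866 / 0.553002 = 1.566.
df = n − 2 = 45.
Two-sided p ≈ 0.1244, which is ≥ 0.02, so fail to reject H₀.
The data do not give significant evidence of an association between daily light exposure and plant height.

t = 1.566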